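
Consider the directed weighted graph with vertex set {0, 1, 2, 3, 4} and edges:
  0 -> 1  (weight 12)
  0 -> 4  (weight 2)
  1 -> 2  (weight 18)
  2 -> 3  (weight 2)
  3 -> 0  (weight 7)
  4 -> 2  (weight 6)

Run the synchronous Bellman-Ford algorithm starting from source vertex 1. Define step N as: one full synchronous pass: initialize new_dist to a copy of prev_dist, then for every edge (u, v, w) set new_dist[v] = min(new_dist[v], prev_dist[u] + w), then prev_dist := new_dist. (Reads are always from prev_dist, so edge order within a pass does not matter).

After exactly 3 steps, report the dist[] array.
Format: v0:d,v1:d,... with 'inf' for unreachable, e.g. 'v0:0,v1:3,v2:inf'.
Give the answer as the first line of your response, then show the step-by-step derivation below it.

v0:27,v1:0,v2:18,v3:20,v4:inf

step 1: dist = v0:inf,v1:0,v2:18,v3:inf,v4:inf
step 2: dist = v0:inf,v1:0,v2:18,v3:20,v4:inf
step 3: dist = v0:27,v1:0,v2:18,v3:20,v4:inf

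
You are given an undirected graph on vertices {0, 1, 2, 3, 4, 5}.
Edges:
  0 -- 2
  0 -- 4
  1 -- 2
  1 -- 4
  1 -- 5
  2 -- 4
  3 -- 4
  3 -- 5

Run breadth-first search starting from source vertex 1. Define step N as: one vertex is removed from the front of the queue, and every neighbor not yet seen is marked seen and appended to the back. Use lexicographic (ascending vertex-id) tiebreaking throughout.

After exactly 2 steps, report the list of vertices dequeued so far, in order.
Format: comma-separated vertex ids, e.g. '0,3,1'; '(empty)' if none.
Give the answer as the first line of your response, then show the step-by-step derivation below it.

1,2

step 1: dequeue 1; queue=[2,4,5]; order=1
step 2: dequeue 2; queue=[4,5,0]; order=1,2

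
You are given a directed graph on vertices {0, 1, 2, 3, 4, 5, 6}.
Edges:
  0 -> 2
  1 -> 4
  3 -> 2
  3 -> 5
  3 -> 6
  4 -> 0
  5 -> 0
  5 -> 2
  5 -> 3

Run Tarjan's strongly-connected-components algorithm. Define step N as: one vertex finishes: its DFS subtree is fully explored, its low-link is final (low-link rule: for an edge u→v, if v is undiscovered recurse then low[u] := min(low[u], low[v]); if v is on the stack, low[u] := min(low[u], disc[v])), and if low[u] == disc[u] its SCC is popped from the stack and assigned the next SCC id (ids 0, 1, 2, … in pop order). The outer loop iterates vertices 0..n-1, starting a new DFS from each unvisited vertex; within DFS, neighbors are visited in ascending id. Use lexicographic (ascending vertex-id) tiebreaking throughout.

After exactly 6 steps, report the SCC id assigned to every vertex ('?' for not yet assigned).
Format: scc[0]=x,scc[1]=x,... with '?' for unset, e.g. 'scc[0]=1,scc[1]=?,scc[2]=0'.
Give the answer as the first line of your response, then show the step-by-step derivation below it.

scc[0]=1,scc[1]=3,scc[2]=0,scc[3]=?,scc[4]=2,scc[5]=?,scc[6]=4

step 1: low=(low[0]=0,low[1]=?,low[2]=1,low[3]=?,low[4]=?,low[5]=?,low[6]=?); scc=(scc[0]=?,scc[1]=?,scc[2]=0,scc[3]=?,scc[4]=?,scc[5]=?,scc[6]=?)
step 2: low=(low[0]=0,low[1]=?,low[2]=1,low[3]=?,low[4]=?,low[5]=?,low[6]=?); scc=(scc[0]=1,scc[1]=?,scc[2]=0,scc[3]=?,scc[4]=?,scc[5]=?,scc[6]=?)
step 3: low=(low[0]=0,low[1]=2,low[2]=1,low[3]=?,low[4]=3,low[5]=?,low[6]=?); scc=(scc[0]=1,scc[1]=?,scc[2]=0,scc[3]=?,scc[4]=2,scc[5]=?,scc[6]=?)
step 4: low=(low[0]=0,low[1]=2,low[2]=1,low[3]=?,low[4]=3,low[5]=?,low[6]=?); scc=(scc[0]=1,scc[1]=3,scc[2]=0,scc[3]=?,scc[4]=2,scc[5]=?,scc[6]=?)
step 5: low=(low[0]=0,low[1]=2,low[2]=1,low[3]=4,low[4]=3,low[5]=4,low[6]=?); scc=(scc[0]=1,scc[1]=3,scc[2]=0,scc[3]=?,scc[4]=2,scc[5]=?,scc[6]=?)
step 6: low=(low[0]=0,low[1]=2,low[2]=1,low[3]=4,low[4]=3,low[5]=4,low[6]=6); scc=(scc[0]=1,scc[1]=3,scc[2]=0,scc[3]=?,scc[4]=2,scc[5]=?,scc[6]=4)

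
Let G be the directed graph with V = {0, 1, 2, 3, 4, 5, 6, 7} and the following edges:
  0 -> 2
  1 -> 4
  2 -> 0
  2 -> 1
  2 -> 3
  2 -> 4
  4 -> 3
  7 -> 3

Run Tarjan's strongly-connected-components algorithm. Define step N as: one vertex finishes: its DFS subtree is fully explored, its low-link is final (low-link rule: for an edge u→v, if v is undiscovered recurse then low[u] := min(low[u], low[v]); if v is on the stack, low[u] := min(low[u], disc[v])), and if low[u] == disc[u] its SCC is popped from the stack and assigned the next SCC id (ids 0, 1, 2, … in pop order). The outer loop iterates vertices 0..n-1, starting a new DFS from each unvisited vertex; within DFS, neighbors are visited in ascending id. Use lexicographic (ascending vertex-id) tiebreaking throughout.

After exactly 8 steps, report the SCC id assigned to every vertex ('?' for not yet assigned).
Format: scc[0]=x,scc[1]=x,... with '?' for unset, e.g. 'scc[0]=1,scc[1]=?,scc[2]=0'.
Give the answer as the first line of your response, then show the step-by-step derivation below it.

scc[0]=3,scc[1]=2,scc[2]=3,scc[3]=0,scc[4]=1,scc[5]=4,scc[6]=5,scc[7]=6

step 1: low=(low[0]=0,low[1]=2,low[2]=0,low[3]=4,low[4]=3,low[5]=?,low[6]=?,low[7]=?); scc=(scc[0]=?,scc[1]=?,scc[2]=?,scc[3]=0,scc[4]=?,scc[5]=?,scc[6]=?,scc[7]=?)
step 2: low=(low[0]=0,low[1]=2,low[2]=0,low[3]=4,low[4]=3,low[5]=?,low[6]=?,low[7]=?); scc=(scc[0]=?,scc[1]=?,scc[2]=?,scc[3]=0,scc[4]=1,scc[5]=?,scc[6]=?,scc[7]=?)
step 3: low=(low[0]=0,low[1]=2,low[2]=0,low[3]=4,low[4]=3,low[5]=?,low[6]=?,low[7]=?); scc=(scc[0]=?,scc[1]=2,scc[2]=?,scc[3]=0,scc[4]=1,scc[5]=?,scc[6]=?,scc[7]=?)
step 4: low=(low[0]=0,low[1]=2,low[2]=0,low[3]=4,low[4]=3,low[5]=?,low[6]=?,low[7]=?); scc=(scc[0]=?,scc[1]=2,scc[2]=?,scc[3]=0,scc[4]=1,scc[5]=?,scc[6]=?,scc[7]=?)
step 5: low=(low[0]=0,low[1]=2,low[2]=0,low[3]=4,low[4]=3,low[5]=?,low[6]=?,low[7]=?); scc=(scc[0]=3,scc[1]=2,scc[2]=3,scc[3]=0,scc[4]=1,scc[5]=?,scc[6]=?,scc[7]=?)
step 6: low=(low[0]=0,low[1]=2,low[2]=0,low[3]=4,low[4]=3,low[5]=5,low[6]=?,low[7]=?); scc=(scc[0]=3,scc[1]=2,scc[2]=3,scc[3]=0,scc[4]=1,scc[5]=4,scc[6]=?,scc[7]=?)
step 7: low=(low[0]=0,low[1]=2,low[2]=0,low[3]=4,low[4]=3,low[5]=5,low[6]=6,low[7]=?); scc=(scc[0]=3,scc[1]=2,scc[2]=3,scc[3]=0,scc[4]=1,scc[5]=4,scc[6]=5,scc[7]=?)
step 8: low=(low[0]=0,low[1]=2,low[2]=0,low[3]=4,low[4]=3,low[5]=5,low[6]=6,low[7]=7); scc=(scc[0]=3,scc[1]=2,scc[2]=3,scc[3]=0,scc[4]=1,scc[5]=4,scc[6]=5,scc[7]=6)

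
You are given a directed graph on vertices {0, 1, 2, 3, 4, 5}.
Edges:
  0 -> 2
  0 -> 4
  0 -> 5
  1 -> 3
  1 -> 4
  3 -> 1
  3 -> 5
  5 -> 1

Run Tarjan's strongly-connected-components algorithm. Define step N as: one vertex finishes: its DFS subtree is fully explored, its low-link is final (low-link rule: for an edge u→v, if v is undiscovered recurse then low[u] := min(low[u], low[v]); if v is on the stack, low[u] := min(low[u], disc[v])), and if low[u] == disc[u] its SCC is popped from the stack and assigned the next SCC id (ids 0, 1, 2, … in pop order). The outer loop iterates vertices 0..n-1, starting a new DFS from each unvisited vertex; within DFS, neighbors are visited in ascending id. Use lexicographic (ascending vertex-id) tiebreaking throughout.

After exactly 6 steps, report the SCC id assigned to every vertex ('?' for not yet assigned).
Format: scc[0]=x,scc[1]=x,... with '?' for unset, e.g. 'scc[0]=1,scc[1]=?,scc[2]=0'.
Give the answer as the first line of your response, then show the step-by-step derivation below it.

scc[0]=3,scc[1]=2,scc[2]=0,scc[3]=2,scc[4]=1,scc[5]=2

step 1: low=(low[0]=0,low[1]=?,low[2]=1,low[3]=?,low[4]=?,low[5]=?); scc=(scc[0]=?,scc[1]=?,scc[2]=0,scc[3]=?,scc[4]=?,scc[5]=?)
step 2: low=(low[0]=0,low[1]=?,low[2]=1,low[3]=?,low[4]=2,low[5]=?); scc=(scc[0]=?,scc[1]=?,scc[2]=0,scc[3]=?,scc[4]=1,scc[5]=?)
step 3: low=(low[0]=0,low[1]=4,low[2]=1,low[3]=3,low[4]=2,low[5]=3); scc=(scc[0]=?,scc[1]=?,scc[2]=0,scc[3]=?,scc[4]=1,scc[5]=?)
step 4: low=(low[0]=0,low[1]=3,low[2]=1,low[3]=3,low[4]=2,low[5]=3); scc=(scc[0]=?,scc[1]=?,scc[2]=0,scc[3]=?,scc[4]=1,scc[5]=?)
step 5: low=(low[0]=0,low[1]=3,low[2]=1,low[3]=3,low[4]=2,low[5]=3); scc=(scc[0]=?,scc[1]=2,scc[2]=0,scc[3]=2,scc[4]=1,scc[5]=2)
step 6: low=(low[0]=0,low[1]=3,low[2]=1,low[3]=3,low[4]=2,low[5]=3); scc=(scc[0]=3,scc[1]=2,scc[2]=0,scc[3]=2,scc[4]=1,scc[5]=2)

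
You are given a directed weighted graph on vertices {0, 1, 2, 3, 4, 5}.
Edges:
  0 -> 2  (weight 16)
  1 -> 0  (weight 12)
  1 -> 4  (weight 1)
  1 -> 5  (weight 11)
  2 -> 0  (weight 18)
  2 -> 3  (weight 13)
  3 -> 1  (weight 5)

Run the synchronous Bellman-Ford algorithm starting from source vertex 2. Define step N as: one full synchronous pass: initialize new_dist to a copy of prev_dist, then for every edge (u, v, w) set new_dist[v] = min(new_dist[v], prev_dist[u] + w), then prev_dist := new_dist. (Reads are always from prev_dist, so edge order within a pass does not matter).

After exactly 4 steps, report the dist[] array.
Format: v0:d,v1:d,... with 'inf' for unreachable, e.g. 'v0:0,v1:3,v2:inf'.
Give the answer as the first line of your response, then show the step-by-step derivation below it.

v0:18,v1:18,v2:0,v3:13,v4:19,v5:29

step 1: dist = v0:18,v1:inf,v2:0,v3:13,v4:inf,v5:inf
step 2: dist = v0:18,v1:18,v2:0,v3:13,v4:inf,v5:inf
step 3: dist = v0:18,v1:18,v2:0,v3:13,v4:19,v5:29
step 4: dist = v0:18,v1:18,v2:0,v3:13,v4:19,v5:29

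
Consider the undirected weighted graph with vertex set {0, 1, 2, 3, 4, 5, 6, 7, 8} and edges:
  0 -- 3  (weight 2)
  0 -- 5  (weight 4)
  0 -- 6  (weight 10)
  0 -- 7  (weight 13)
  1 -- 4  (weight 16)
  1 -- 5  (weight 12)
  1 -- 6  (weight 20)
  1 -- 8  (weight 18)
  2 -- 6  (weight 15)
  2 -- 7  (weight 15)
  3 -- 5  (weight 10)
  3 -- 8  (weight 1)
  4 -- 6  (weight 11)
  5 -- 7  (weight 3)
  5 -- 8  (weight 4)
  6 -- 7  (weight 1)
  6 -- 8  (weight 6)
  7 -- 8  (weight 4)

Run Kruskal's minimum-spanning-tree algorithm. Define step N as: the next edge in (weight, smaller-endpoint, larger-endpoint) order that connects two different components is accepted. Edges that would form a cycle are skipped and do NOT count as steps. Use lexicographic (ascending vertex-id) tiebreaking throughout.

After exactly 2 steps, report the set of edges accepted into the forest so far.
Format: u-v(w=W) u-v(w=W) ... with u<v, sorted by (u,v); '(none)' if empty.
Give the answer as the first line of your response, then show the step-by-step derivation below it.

3-8(w=1) 6-7(w=1)

step 1: add edge 3-8 (w=1); MST = {3-8(w=1)}
step 2: add edge 6-7 (w=1); MST = {3-8(w=1) 6-7(w=1)}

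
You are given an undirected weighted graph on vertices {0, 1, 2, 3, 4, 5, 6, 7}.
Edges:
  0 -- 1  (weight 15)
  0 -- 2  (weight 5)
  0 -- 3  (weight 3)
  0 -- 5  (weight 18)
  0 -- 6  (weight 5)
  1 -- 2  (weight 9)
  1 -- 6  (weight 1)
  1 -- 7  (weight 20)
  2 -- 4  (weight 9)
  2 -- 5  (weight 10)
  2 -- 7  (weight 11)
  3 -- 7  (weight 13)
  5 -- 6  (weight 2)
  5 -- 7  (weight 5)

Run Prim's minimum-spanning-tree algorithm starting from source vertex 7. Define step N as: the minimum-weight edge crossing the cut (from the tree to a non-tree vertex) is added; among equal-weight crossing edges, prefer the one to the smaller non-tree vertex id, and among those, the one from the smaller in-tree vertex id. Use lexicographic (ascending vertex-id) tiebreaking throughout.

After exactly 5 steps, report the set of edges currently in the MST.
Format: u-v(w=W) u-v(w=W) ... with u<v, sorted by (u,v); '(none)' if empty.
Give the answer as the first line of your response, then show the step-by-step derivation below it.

0-3(w=3) 0-6(w=5) 1-6(w=1) 5-6(w=2) 5-7(w=5)

step 1: add edge 5-7 (w=5); MST = {5-7(w=5)}
step 2: add edge 5-6 (w=2); MST = {5-6(w=2) 5-7(w=5)}
step 3: add edge 1-6 (w=1); MST = {1-6(w=1) 5-6(w=2) 5-7(w=5)}
step 4: add edge 0-6 (w=5); MST = {0-6(w=5) 1-6(w=1) 5-6(w=2) 5-7(w=5)}
step 5: add edge 0-3 (w=3); MST = {0-3(w=3) 0-6(w=5) 1-6(w=1) 5-6(w=2) 5-7(w=5)}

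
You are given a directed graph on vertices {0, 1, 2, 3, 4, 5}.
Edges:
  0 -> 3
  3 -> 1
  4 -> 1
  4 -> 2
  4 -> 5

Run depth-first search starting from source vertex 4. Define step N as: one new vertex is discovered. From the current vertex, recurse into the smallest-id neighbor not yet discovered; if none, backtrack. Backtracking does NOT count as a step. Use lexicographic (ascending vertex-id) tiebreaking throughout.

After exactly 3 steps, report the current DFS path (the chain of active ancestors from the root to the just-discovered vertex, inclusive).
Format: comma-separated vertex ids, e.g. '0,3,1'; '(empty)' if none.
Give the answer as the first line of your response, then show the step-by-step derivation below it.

4,2

step 1: discover 4; path=4; order=4
step 2: discover 1; path=4>1; order=4,1
step 3: discover 2; path=4>2; order=4,1,2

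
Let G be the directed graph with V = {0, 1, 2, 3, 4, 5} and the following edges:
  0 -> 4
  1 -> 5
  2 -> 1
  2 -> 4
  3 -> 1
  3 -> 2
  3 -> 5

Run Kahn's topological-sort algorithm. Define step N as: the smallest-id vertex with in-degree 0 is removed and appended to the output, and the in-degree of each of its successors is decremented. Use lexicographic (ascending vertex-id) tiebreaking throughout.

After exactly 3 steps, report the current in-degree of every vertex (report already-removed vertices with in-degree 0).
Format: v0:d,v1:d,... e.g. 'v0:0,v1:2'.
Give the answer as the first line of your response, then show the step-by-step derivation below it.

v0:0,v1:0,v2:0,v3:0,v4:0,v5:1

step 1: output 0; order=[0]; indeg=(0,2,1,0,1,2)
step 2: output 3; order=[0,3]; indeg=(0,1,0,0,1,1)
step 3: output 2; order=[0,3,2]; indeg=(0,0,0,0,0,1)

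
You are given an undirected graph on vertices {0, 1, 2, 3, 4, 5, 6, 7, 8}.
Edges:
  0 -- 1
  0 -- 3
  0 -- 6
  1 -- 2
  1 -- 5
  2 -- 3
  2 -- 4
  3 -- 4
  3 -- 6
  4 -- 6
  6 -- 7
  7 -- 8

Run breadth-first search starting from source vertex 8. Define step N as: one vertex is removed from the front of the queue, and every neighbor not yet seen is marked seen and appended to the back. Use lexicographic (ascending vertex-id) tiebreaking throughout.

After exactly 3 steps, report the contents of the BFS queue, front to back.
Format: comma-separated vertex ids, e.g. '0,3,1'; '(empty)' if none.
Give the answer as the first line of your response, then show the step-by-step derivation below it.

0,3,4

step 1: dequeue 8; queue=[7]; order=8
step 2: dequeue 7; queue=[6]; order=8,7
step 3: dequeue 6; queue=[0,3,4]; order=8,7,6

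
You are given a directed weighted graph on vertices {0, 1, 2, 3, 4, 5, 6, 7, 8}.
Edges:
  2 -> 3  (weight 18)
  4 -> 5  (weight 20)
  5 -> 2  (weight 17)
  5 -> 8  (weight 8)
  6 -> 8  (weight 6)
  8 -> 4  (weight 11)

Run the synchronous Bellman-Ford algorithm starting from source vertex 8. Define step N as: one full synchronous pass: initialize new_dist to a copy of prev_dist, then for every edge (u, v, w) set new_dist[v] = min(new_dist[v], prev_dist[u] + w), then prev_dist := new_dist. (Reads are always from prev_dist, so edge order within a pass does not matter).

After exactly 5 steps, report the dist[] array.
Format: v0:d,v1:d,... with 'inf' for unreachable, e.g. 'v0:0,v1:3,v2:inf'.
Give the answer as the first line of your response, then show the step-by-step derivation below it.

v0:inf,v1:inf,v2:48,v3:66,v4:11,v5:31,v6:inf,v7:inf,v8:0

step 1: dist = v0:inf,v1:inf,v2:inf,v3:inf,v4:11,v5:inf,v6:inf,v7:inf,v8:0
step 2: dist = v0:inf,v1:inf,v2:inf,v3:inf,v4:11,v5:31,v6:inf,v7:inf,v8:0
step 3: dist = v0:inf,v1:inf,v2:48,v3:inf,v4:11,v5:31,v6:inf,v7:inf,v8:0
step 4: dist = v0:inf,v1:inf,v2:48,v3:66,v4:11,v5:31,v6:inf,v7:inf,v8:0
step 5: dist = v0:inf,v1:inf,v2:48,v3:66,v4:11,v5:31,v6:inf,v7:inf,v8:0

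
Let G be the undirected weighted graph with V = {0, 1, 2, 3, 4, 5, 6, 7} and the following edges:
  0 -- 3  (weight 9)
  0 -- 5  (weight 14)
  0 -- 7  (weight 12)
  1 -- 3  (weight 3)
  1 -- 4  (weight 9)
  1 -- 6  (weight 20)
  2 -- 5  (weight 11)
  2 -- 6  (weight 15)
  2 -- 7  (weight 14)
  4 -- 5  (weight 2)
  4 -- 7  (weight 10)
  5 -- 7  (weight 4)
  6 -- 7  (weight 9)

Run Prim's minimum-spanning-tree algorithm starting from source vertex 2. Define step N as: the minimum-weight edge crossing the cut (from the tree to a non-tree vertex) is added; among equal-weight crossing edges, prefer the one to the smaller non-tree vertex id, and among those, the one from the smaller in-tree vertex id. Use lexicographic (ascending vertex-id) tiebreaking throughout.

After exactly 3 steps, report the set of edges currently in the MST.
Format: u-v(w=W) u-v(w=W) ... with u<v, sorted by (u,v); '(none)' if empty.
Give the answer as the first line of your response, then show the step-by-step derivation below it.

2-5(w=11) 4-5(w=2) 5-7(w=4)

step 1: add edge 2-5 (w=11); MST = {2-5(w=11)}
step 2: add edge 4-5 (w=2); MST = {2-5(w=11) 4-5(w=2)}
step 3: add edge 5-7 (w=4); MST = {2-5(w=11) 4-5(w=2) 5-7(w=4)}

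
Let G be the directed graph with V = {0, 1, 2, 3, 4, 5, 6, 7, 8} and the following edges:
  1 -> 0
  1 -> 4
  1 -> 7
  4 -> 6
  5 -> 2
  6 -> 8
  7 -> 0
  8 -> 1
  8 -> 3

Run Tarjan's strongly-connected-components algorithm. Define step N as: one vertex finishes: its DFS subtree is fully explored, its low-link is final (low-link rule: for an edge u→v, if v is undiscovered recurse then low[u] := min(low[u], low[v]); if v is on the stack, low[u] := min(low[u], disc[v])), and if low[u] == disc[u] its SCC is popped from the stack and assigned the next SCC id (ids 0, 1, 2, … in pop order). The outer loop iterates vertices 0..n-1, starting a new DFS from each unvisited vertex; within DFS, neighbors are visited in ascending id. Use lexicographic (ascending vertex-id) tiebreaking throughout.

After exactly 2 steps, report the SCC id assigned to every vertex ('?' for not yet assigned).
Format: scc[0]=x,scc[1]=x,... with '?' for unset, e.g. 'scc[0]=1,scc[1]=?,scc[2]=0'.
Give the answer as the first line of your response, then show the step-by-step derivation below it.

scc[0]=0,scc[1]=?,scc[2]=?,scc[3]=1,scc[4]=?,scc[5]=?,scc[6]=?,scc[7]=?,scc[8]=?

step 1: low=(low[0]=0,low[1]=?,low[2]=?,low[3]=?,low[4]=?,low[5]=?,low[6]=?,low[7]=?,low[8]=?); scc=(scc[0]=0,scc[1]=?,scc[2]=?,scc[3]=?,scc[4]=?,scc[5]=?,scc[6]=?,scc[7]=?,scc[8]=?)
step 2: low=(low[0]=0,low[1]=1,low[2]=?,low[3]=5,low[4]=2,low[5]=?,low[6]=3,low[7]=?,low[8]=1); scc=(scc[0]=0,scc[1]=?,scc[2]=?,scc[3]=1,scc[4]=?,scc[5]=?,scc[6]=?,scc[7]=?,scc[8]=?)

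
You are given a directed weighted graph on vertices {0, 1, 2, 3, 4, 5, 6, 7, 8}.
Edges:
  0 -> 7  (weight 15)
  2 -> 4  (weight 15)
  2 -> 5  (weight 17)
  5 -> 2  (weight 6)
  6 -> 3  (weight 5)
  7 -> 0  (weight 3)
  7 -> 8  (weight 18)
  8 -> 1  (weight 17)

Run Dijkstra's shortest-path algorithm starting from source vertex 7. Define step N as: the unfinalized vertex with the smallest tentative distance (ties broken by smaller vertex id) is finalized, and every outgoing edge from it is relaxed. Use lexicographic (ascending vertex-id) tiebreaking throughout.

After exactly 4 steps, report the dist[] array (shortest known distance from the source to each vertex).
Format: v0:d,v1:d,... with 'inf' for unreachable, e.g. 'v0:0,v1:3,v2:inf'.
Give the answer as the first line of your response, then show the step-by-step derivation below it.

v0:3,v1:35,v2:inf,v3:inf,v4:inf,v5:inf,v6:inf,v7:0,v8:18

step 1: dist = v0:3,v1:inf,v2:inf,v3:inf,v4:inf,v5:inf,v6:inf,v7:0,v8:18
step 2: dist = v0:3,v1:inf,v2:inf,v3:inf,v4:inf,v5:inf,v6:inf,v7:0,v8:18
step 3: dist = v0:3,v1:35,v2:inf,v3:inf,v4:inf,v5:inf,v6:inf,v7:0,v8:18
step 4: dist = v0:3,v1:35,v2:inf,v3:inf,v4:inf,v5:inf,v6:inf,v7:0,v8:18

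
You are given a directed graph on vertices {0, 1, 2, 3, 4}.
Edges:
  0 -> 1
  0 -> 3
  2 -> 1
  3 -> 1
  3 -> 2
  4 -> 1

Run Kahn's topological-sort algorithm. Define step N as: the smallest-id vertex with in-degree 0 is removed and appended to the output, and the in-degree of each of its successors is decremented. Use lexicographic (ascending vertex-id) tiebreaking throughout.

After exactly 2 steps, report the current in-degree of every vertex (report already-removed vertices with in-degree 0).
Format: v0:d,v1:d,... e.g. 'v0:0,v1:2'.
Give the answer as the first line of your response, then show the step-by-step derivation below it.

v0:0,v1:2,v2:0,v3:0,v4:0

step 1: output 0; order=[0]; indeg=(0,3,1,0,0)
step 2: output 3; order=[0,3]; indeg=(0,2,0,0,0)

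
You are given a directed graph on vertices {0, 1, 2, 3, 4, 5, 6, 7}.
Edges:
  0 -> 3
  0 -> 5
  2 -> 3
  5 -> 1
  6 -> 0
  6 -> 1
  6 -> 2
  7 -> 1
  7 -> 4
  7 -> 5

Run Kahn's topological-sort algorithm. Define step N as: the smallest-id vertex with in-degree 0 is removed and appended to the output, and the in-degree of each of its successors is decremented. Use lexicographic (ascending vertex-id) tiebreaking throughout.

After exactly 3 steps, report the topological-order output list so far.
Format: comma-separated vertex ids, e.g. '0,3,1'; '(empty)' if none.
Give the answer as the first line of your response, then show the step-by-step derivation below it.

6,0,2

step 1: output 6; order=[6]; indeg=(0,2,0,2,1,2,0,0)
step 2: output 0; order=[6,0]; indeg=(0,2,0,1,1,1,0,0)
step 3: output 2; order=[6,0,2]; indeg=(0,2,0,0,1,1,0,0)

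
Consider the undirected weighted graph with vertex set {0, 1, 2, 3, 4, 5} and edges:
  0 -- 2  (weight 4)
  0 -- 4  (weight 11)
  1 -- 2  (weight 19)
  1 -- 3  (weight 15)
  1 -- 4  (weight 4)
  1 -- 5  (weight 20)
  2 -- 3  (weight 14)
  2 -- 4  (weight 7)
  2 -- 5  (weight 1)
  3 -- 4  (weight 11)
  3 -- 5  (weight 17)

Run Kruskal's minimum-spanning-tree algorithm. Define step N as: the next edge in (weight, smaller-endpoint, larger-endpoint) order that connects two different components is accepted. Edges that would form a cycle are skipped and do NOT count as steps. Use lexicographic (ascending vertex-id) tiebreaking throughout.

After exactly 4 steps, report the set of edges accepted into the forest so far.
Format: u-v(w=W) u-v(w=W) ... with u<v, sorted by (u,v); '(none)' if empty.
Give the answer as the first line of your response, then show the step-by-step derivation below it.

0-2(w=4) 1-4(w=4) 2-4(w=7) 2-5(w=1)

step 1: add edge 2-5 (w=1); MST = {2-5(w=1)}
step 2: add edge 0-2 (w=4); MST = {0-2(w=4) 2-5(w=1)}
step 3: add edge 1-4 (w=4); MST = {0-2(w=4) 1-4(w=4) 2-5(w=1)}
step 4: add edge 2-4 (w=7); MST = {0-2(w=4) 1-4(w=4) 2-4(w=7) 2-5(w=1)}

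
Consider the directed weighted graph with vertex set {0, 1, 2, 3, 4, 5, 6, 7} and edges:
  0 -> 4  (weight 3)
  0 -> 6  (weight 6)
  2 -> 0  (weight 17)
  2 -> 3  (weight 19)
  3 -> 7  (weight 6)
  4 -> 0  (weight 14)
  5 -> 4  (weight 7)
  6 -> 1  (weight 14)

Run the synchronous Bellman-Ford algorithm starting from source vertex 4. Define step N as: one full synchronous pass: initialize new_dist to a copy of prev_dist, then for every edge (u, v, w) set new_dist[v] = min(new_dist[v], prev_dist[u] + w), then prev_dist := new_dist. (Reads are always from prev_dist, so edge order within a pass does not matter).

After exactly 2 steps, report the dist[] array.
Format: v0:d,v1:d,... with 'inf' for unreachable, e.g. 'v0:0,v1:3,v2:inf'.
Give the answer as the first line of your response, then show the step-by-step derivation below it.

v0:14,v1:inf,v2:inf,v3:inf,v4:0,v5:inf,v6:20,v7:inf

step 1: dist = v0:14,v1:inf,v2:inf,v3:inf,v4:0,v5:inf,v6:inf,v7:inf
step 2: dist = v0:14,v1:inf,v2:inf,v3:inf,v4:0,v5:inf,v6:20,v7:inf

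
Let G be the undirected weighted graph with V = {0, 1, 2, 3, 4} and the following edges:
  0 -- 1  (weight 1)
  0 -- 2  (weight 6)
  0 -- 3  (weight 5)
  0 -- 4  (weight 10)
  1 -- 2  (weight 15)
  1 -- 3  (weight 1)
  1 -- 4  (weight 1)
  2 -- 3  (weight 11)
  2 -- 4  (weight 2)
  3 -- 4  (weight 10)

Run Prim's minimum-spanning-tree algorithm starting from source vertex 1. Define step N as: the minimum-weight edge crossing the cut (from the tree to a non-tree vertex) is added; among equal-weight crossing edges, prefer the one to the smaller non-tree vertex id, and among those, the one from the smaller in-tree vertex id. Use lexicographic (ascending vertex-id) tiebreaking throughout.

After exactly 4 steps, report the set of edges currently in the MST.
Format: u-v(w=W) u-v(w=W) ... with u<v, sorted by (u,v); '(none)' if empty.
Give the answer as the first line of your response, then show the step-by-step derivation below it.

0-1(w=1) 1-3(w=1) 1-4(w=1) 2-4(w=2)

step 1: add edge 0-1 (w=1); MST = {0-1(w=1)}
step 2: add edge 1-3 (w=1); MST = {0-1(w=1) 1-3(w=1)}
step 3: add edge 1-4 (w=1); MST = {0-1(w=1) 1-3(w=1) 1-4(w=1)}
step 4: add edge 2-4 (w=2); MST = {0-1(w=1) 1-3(w=1) 1-4(w=1) 2-4(w=2)}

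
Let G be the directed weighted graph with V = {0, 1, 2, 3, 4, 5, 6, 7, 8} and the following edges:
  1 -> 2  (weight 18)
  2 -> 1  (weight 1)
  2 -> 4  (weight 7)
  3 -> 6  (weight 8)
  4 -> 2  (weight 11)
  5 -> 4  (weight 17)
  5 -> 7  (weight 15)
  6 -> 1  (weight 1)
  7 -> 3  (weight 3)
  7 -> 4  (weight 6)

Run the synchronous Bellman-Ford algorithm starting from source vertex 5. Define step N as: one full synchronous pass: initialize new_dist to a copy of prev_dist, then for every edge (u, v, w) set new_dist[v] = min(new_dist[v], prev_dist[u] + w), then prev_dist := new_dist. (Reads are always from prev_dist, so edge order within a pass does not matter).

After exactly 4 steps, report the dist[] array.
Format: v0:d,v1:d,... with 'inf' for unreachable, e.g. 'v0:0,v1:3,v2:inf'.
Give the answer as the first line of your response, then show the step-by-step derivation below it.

v0:inf,v1:27,v2:28,v3:18,v4:17,v5:0,v6:26,v7:15,v8:inf

step 1: dist = v0:inf,v1:inf,v2:inf,v3:inf,v4:17,v5:0,v6:inf,v7:15,v8:inf
step 2: dist = v0:inf,v1:inf,v2:28,v3:18,v4:17,v5:0,v6:inf,v7:15,v8:inf
step 3: dist = v0:inf,v1:29,v2:28,v3:18,v4:17,v5:0,v6:26,v7:15,v8:inf
step 4: dist = v0:inf,v1:27,v2:28,v3:18,v4:17,v5:0,v6:26,v7:15,v8:inf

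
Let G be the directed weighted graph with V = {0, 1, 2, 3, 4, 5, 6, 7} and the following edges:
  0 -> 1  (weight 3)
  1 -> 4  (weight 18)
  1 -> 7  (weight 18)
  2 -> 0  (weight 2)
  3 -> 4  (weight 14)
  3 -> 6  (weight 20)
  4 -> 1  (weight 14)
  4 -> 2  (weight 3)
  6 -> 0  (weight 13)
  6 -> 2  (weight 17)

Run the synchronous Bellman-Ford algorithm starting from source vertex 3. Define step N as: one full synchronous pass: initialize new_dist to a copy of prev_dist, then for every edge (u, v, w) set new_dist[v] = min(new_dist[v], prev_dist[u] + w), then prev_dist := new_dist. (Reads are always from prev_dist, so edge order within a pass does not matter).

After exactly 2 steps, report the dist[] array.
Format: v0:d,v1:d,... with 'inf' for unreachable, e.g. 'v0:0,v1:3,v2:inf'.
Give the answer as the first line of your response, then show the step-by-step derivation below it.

v0:33,v1:28,v2:17,v3:0,v4:14,v5:inf,v6:20,v7:inf

step 1: dist = v0:inf,v1:inf,v2:inf,v3:0,v4:14,v5:inf,v6:20,v7:inf
step 2: dist = v0:33,v1:28,v2:17,v3:0,v4:14,v5:inf,v6:20,v7:inf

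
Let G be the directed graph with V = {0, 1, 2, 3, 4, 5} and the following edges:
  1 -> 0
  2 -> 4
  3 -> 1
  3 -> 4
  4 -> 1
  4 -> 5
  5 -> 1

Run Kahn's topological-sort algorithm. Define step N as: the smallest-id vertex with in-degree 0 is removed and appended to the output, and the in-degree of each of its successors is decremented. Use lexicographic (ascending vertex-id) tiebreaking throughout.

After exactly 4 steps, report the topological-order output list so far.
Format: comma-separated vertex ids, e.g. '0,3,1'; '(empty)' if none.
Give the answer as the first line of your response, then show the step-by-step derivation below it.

2,3,4,5

step 1: output 2; order=[2]; indeg=(1,3,0,0,1,1)
step 2: output 3; order=[2,3]; indeg=(1,2,0,0,0,1)
step 3: output 4; order=[2,3,4]; indeg=(1,1,0,0,0,0)
step 4: output 5; order=[2,3,4,5]; indeg=(1,0,0,0,0,0)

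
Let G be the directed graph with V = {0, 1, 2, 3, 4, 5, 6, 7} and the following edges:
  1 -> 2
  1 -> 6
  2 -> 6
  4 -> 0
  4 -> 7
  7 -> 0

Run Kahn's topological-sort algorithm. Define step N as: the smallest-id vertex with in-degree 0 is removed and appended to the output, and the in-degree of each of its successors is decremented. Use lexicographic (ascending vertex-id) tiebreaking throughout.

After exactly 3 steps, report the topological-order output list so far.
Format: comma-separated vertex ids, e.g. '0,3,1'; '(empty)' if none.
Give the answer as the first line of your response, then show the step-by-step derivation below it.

1,2,3

step 1: output 1; order=[1]; indeg=(2,0,0,0,0,0,1,1)
step 2: output 2; order=[1,2]; indeg=(2,0,0,0,0,0,0,1)
step 3: output 3; order=[1,2,3]; indeg=(2,0,0,0,0,0,0,1)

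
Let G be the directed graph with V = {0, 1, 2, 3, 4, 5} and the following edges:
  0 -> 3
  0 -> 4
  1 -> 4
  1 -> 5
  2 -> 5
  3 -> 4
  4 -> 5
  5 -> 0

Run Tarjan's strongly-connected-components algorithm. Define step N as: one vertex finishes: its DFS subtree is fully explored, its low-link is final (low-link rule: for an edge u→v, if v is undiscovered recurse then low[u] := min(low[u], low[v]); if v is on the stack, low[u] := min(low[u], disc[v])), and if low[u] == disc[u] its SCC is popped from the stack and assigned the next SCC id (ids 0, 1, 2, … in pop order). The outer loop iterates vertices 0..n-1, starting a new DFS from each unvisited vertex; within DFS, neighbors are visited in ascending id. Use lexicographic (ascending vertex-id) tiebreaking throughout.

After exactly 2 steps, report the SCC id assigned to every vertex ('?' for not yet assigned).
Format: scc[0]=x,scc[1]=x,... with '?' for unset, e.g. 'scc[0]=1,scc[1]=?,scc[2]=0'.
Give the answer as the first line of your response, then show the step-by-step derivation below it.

scc[0]=?,scc[1]=?,scc[2]=?,scc[3]=?,scc[4]=?,scc[5]=?

step 1: low=(low[0]=0,low[1]=?,low[2]=?,low[3]=1,low[4]=2,low[5]=0); scc=(scc[0]=?,scc[1]=?,scc[2]=?,scc[3]=?,scc[4]=?,scc[5]=?)
step 2: low=(low[0]=0,low[1]=?,low[2]=?,low[3]=1,low[4]=0,low[5]=0); scc=(scc[0]=?,scc[1]=?,scc[2]=?,scc[3]=?,scc[4]=?,scc[5]=?)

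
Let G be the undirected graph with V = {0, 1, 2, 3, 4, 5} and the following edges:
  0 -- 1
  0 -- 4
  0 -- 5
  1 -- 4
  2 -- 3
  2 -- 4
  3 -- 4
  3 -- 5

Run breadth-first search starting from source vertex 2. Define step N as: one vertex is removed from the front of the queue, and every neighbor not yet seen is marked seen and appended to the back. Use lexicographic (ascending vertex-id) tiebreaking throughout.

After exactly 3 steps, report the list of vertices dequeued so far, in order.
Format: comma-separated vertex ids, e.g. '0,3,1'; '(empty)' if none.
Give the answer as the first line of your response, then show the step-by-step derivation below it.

2,3,4

step 1: dequeue 2; queue=[3,4]; order=2
step 2: dequeue 3; queue=[4,5]; order=2,3
step 3: dequeue 4; queue=[5,0,1]; order=2,3,4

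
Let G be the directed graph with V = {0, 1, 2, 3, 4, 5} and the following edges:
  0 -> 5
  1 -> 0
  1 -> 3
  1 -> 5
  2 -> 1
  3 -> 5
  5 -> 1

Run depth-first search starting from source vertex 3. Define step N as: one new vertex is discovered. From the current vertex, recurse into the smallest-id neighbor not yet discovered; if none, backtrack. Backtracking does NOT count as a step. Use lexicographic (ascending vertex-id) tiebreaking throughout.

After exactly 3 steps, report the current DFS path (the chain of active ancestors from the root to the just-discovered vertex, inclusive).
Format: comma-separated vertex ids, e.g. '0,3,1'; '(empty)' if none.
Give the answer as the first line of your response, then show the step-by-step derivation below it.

3,5,1

step 1: discover 3; path=3; order=3
step 2: discover 5; path=3>5; order=3,5
step 3: discover 1; path=3>5>1; order=3,5,1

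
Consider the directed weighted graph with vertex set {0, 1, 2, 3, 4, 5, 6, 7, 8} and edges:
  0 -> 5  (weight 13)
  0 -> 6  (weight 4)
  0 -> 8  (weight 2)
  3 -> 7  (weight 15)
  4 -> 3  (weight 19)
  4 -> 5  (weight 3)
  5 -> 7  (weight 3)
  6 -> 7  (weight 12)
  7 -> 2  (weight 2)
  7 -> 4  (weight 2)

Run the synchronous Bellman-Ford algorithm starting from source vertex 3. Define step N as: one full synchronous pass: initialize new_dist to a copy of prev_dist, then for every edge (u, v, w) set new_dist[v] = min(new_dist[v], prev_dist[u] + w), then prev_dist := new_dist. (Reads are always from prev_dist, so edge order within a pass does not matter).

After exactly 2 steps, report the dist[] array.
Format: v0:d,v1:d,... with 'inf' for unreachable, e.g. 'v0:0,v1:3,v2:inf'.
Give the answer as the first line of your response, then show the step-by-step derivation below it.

v0:inf,v1:inf,v2:17,v3:0,v4:17,v5:inf,v6:inf,v7:15,v8:inf

step 1: dist = v0:inf,v1:inf,v2:inf,v3:0,v4:inf,v5:inf,v6:inf,v7:15,v8:inf
step 2: dist = v0:inf,v1:inf,v2:17,v3:0,v4:17,v5:inf,v6:inf,v7:15,v8:inf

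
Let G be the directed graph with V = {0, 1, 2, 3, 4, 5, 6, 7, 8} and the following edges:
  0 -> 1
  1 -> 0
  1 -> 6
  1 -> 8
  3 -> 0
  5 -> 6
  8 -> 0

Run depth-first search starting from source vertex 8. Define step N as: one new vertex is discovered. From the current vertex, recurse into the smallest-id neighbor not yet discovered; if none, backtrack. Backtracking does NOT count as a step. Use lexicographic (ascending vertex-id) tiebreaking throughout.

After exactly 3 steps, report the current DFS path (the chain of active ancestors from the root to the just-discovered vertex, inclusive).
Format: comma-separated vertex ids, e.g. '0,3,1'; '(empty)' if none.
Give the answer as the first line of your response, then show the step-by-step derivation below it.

8,0,1

step 1: discover 8; path=8; order=8
step 2: discover 0; path=8>0; order=8,0
step 3: discover 1; path=8>0>1; order=8,0,1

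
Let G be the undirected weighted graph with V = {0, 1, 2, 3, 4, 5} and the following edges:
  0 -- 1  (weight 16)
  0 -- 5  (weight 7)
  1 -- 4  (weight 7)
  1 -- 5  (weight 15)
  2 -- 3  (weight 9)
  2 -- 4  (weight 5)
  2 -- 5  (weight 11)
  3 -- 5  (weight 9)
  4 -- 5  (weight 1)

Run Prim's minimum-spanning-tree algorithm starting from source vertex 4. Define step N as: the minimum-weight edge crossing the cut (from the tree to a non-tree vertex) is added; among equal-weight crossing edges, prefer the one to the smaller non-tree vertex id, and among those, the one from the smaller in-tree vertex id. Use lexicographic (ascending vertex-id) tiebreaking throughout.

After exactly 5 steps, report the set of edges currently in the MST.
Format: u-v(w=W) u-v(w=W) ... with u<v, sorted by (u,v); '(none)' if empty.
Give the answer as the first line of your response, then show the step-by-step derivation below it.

0-5(w=7) 1-4(w=7) 2-3(w=9) 2-4(w=5) 4-5(w=1)

step 1: add edge 4-5 (w=1); MST = {4-5(w=1)}
step 2: add edge 2-4 (w=5); MST = {2-4(w=5) 4-5(w=1)}
step 3: add edge 0-5 (w=7); MST = {0-5(w=7) 2-4(w=5) 4-5(w=1)}
step 4: add edge 1-4 (w=7); MST = {0-5(w=7) 1-4(w=7) 2-4(w=5) 4-5(w=1)}
step 5: add edge 2-3 (w=9); MST = {0-5(w=7) 1-4(w=7) 2-3(w=9) 2-4(w=5) 4-5(w=1)}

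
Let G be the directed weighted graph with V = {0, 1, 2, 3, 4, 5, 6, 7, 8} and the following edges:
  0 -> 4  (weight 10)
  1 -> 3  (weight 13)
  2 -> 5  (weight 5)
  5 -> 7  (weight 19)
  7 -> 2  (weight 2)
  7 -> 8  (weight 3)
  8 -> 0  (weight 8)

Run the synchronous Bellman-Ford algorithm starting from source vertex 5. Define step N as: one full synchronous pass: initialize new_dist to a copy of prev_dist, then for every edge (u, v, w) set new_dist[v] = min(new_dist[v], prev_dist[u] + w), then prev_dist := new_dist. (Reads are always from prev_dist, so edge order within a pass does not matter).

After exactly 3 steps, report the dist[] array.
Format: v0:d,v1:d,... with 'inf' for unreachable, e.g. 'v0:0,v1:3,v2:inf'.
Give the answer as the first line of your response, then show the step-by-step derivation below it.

v0:30,v1:inf,v2:21,v3:inf,v4:inf,v5:0,v6:inf,v7:19,v8:22

step 1: dist = v0:inf,v1:inf,v2:inf,v3:inf,v4:inf,v5:0,v6:inf,v7:19,v8:inf
step 2: dist = v0:inf,v1:inf,v2:21,v3:inf,v4:inf,v5:0,v6:inf,v7:19,v8:22
step 3: dist = v0:30,v1:inf,v2:21,v3:inf,v4:inf,v5:0,v6:inf,v7:19,v8:22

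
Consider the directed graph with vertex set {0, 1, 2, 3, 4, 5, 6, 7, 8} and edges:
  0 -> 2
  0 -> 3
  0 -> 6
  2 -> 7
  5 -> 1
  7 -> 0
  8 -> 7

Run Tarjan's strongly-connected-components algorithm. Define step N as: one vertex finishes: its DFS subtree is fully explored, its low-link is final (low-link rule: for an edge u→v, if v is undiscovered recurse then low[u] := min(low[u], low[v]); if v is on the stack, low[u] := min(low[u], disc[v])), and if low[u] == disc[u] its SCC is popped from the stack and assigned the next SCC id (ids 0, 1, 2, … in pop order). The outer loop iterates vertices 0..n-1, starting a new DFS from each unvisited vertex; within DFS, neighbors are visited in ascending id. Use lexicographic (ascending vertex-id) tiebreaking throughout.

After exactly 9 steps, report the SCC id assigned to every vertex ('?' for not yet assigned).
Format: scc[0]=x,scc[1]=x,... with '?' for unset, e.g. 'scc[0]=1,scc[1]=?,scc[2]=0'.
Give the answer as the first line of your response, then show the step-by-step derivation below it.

scc[0]=2,scc[1]=3,scc[2]=2,scc[3]=0,scc[4]=4,scc[5]=5,scc[6]=1,scc[7]=2,scc[8]=6

step 1: low=(low[0]=0,low[1]=?,low[2]=1,low[3]=?,low[4]=?,low[5]=?,low[6]=?,low[7]=0,low[8]=?); scc=(scc[0]=?,scc[1]=?,scc[2]=?,scc[3]=?,scc[4]=?,scc[5]=?,scc[6]=?,scc[7]=?,scc[8]=?)
step 2: low=(low[0]=0,low[1]=?,low[2]=0,low[3]=?,low[4]=?,low[5]=?,low[6]=?,low[7]=0,low[8]=?); scc=(scc[0]=?,scc[1]=?,scc[2]=?,scc[3]=?,scc[4]=?,scc[5]=?,scc[6]=?,scc[7]=?,scc[8]=?)
step 3: low=(low[0]=0,low[1]=?,low[2]=0,low[3]=3,low[4]=?,low[5]=?,low[6]=?,low[7]=0,low[8]=?); scc=(scc[0]=?,scc[1]=?,scc[2]=?,scc[3]=0,scc[4]=?,scc[5]=?,scc[6]=?,scc[7]=?,scc[8]=?)
step 4: low=(low[0]=0,low[1]=?,low[2]=0,low[3]=3,low[4]=?,low[5]=?,low[6]=4,low[7]=0,low[8]=?); scc=(scc[0]=?,scc[1]=?,scc[2]=?,scc[3]=0,scc[4]=?,scc[5]=?,scc[6]=1,scc[7]=?,scc[8]=?)
step 5: low=(low[0]=0,low[1]=?,low[2]=0,low[3]=3,low[4]=?,low[5]=?,low[6]=4,low[7]=0,low[8]=?); scc=(scc[0]=2,scc[1]=?,scc[2]=2,scc[3]=0,scc[4]=?,scc[5]=?,scc[6]=1,scc[7]=2,scc[8]=?)
step 6: low=(low[0]=0,low[1]=5,low[2]=0,low[3]=3,low[4]=?,low[5]=?,low[6]=4,low[7]=0,low[8]=?); scc=(scc[0]=2,scc[1]=3,scc[2]=2,scc[3]=0,scc[4]=?,scc[5]=?,scc[6]=1,scc[7]=2,scc[8]=?)
step 7: low=(low[0]=0,low[1]=5,low[2]=0,low[3]=3,low[4]=6,low[5]=?,low[6]=4,low[7]=0,low[8]=?); scc=(scc[0]=2,scc[1]=3,scc[2]=2,scc[3]=0,scc[4]=4,scc[5]=?,scc[6]=1,scc[7]=2,scc[8]=?)
step 8: low=(low[0]=0,low[1]=5,low[2]=0,low[3]=3,low[4]=6,low[5]=7,low[6]=4,low[7]=0,low[8]=?); scc=(scc[0]=2,scc[1]=3,scc[2]=2,scc[3]=0,scc[4]=4,scc[5]=5,scc[6]=1,scc[7]=2,scc[8]=?)
step 9: low=(low[0]=0,low[1]=5,low[2]=0,low[3]=3,low[4]=6,low[5]=7,low[6]=4,low[7]=0,low[8]=8); scc=(scc[0]=2,scc[1]=3,scc[2]=2,scc[3]=0,scc[4]=4,scc[5]=5,scc[6]=1,scc[7]=2,scc[8]=6)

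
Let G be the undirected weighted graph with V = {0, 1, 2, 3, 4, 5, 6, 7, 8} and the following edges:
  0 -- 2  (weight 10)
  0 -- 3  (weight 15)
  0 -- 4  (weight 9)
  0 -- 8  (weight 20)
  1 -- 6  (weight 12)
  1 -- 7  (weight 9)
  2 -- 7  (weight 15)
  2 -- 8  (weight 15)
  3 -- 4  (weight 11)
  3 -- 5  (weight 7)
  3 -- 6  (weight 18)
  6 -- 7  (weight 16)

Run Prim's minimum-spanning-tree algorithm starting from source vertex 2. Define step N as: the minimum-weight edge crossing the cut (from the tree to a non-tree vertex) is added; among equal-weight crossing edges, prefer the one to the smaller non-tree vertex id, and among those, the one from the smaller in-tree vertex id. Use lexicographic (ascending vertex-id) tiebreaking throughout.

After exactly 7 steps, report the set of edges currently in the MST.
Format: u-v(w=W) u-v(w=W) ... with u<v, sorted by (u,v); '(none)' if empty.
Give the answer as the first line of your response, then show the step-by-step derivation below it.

0-2(w=10) 0-4(w=9) 1-6(w=12) 1-7(w=9) 2-7(w=15) 3-4(w=11) 3-5(w=7)

step 1: add edge 0-2 (w=10); MST = {0-2(w=10)}
step 2: add edge 0-4 (w=9); MST = {0-2(w=10) 0-4(w=9)}
step 3: add edge 3-4 (w=11); MST = {0-2(w=10) 0-4(w=9) 3-4(w=11)}
step 4: add edge 3-5 (w=7); MST = {0-2(w=10) 0-4(w=9) 3-4(w=11) 3-5(w=7)}
step 5: add edge 2-7 (w=15); MST = {0-2(w=10) 0-4(w=9) 2-7(w=15) 3-4(w=11) 3-5(w=7)}
step 6: add edge 1-7 (w=9); MST = {0-2(w=10) 0-4(w=9) 1-7(w=9) 2-7(w=15) 3-4(w=11) 3-5(w=7)}
step 7: add edge 1-6 (w=12); MST = {0-2(w=10) 0-4(w=9) 1-6(w=12) 1-7(w=9) 2-7(w=15) 3-4(w=11) 3-5(w=7)}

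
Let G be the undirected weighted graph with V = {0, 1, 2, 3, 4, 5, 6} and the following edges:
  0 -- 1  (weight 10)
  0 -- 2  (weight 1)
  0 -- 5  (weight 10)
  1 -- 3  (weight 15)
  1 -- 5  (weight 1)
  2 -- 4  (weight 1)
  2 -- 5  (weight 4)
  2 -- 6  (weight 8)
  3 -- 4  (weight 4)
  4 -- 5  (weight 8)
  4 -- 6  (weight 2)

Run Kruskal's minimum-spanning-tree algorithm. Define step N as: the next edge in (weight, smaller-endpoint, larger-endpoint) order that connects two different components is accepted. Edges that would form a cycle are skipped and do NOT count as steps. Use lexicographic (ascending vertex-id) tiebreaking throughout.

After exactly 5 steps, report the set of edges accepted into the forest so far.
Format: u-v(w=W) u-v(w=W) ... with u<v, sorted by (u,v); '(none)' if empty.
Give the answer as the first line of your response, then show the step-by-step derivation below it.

0-2(w=1) 1-5(w=1) 2-4(w=1) 2-5(w=4) 4-6(w=2)

step 1: add edge 0-2 (w=1); MST = {0-2(w=1)}
step 2: add edge 1-5 (w=1); MST = {0-2(w=1) 1-5(w=1)}
step 3: add edge 2-4 (w=1); MST = {0-2(w=1) 1-5(w=1) 2-4(w=1)}
step 4: add edge 4-6 (w=2); MST = {0-2(w=1) 1-5(w=1) 2-4(w=1) 4-6(w=2)}
step 5: add edge 2-5 (w=4); MST = {0-2(w=1) 1-5(w=1) 2-4(w=1) 2-5(w=4) 4-6(w=2)}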